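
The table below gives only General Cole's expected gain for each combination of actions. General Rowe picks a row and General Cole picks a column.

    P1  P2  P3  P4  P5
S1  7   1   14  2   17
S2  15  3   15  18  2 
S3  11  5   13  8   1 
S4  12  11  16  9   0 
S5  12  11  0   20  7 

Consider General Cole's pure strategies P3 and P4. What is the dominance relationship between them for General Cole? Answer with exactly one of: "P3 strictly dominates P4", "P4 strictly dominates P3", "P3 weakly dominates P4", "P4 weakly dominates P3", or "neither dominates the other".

Compare P3 to P4 across every action of General Rowe: S1: 14>2, S2: 15<18, S3: 13>8, S4: 16>9, S5: 0<20.
P3 does better at S1, S3, S4 but worse at S2, S5; neither strategy dominates the other.

neither dominates the other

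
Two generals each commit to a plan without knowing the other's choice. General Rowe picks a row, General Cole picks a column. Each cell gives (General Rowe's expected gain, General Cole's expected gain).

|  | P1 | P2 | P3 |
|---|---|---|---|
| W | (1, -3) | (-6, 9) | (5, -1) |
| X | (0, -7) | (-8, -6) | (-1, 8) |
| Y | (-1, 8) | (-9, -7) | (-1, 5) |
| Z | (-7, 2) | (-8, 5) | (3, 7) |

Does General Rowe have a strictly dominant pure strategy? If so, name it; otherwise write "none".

W vs X: P1: 1>0, P2: -6>-8, P3: 5>-1.
W vs Y: P1: 1>-1, P2: -6>-9, P3: 5>-1.
W vs Z: P1: 1>-7, P2: -6>-8, P3: 5>3.
W strictly beats every other strategy against every opponent action, so it is strictly dominant.

W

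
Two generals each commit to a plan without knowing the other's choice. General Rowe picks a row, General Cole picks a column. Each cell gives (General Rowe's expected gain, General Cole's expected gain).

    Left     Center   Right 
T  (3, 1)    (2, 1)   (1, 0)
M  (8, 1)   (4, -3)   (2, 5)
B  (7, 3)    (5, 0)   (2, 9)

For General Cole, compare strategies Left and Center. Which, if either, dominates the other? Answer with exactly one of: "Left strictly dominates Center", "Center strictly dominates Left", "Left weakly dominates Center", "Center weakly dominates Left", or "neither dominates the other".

Left weakly dominates Center

Compare Left to Center across every action of General Rowe: T: 1=1, M: 1>-3, B: 3>0.
Left is at least as good everywhere and strictly better somewhere (tied only at T), so Left weakly but not strictly dominates Center.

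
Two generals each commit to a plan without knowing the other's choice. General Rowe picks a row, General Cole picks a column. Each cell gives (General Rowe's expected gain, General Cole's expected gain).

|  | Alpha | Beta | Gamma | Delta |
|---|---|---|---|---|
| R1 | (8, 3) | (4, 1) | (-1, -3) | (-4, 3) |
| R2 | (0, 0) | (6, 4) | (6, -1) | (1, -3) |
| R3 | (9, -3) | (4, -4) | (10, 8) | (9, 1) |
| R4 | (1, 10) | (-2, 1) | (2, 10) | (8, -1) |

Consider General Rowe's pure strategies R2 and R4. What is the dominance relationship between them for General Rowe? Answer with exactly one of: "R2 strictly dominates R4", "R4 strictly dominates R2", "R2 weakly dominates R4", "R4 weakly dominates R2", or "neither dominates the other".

R2's payoffs vs R4's, by General Cole's action — Alpha: 0<1, Beta: 6>-2, Gamma: 6>2, Delta: 1<8.
R2 does better at Beta, Gamma but worse at Alpha, Delta; neither strategy dominates the other.

neither dominates the other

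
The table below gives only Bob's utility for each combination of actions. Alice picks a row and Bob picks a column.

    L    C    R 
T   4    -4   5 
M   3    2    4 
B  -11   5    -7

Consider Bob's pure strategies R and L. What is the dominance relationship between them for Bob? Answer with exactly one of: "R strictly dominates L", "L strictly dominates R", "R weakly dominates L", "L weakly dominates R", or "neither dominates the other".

R's payoffs vs L's, by Alice's action — T: 5>4, M: 4>3, B: -7>-11.
R gives a strictly higher payoff against each opponent action, so R strictly dominates L.

R strictly dominates L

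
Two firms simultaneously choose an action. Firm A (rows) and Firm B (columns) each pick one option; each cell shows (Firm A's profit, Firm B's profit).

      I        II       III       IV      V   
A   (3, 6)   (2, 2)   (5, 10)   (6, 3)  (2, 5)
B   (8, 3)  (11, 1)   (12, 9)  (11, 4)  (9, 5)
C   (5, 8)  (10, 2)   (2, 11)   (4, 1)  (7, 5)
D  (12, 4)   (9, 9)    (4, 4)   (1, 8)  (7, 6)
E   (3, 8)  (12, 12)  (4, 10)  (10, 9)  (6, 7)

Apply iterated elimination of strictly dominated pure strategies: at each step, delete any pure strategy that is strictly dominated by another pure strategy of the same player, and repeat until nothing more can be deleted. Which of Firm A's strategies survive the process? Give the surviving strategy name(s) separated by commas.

Row A is eliminated: B beats it against every remaining column (I: 8>3, II: 11>2, III: 12>5, IV: 11>6, V: 9>2).
Firm A's strategy C is strictly dominated by B (I: 8>5, II: 11>10, III: 12>2, IV: 11>4, V: 9>7) and is removed.
For Firm B, IV strictly dominates I on the remaining rows (B: 4>3, D: 8>4, E: 9>8); eliminate I.
Row D is eliminated: B beats it against every remaining column (II: 11>9, III: 12>4, IV: 11>1, V: 9>7).
For Firm B, III strictly dominates IV on the remaining rows (B: 9>4, E: 10>9); eliminate IV.
Firm B's strategy V is strictly dominated by III (B: 9>5, E: 10>7) and is removed.
Among the remaining strategies, none is strictly dominated by another pure strategy of the same player, so the elimination stops.
Surviving strategies — Firm A: {B, E}; Firm B: {II, III}.

B, E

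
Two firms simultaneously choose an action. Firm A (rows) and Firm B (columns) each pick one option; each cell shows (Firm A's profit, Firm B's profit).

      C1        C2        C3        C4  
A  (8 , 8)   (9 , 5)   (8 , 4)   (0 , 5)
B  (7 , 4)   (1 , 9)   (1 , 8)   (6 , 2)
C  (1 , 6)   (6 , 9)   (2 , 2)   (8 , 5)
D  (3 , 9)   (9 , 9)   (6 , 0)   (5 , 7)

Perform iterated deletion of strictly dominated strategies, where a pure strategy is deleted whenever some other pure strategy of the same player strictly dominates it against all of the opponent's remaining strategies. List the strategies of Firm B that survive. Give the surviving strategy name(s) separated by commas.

C1, C2

For Firm B, C2 strictly dominates C3 on the remaining rows (A: 5>4, B: 9>8, C: 9>2, D: 9>0); eliminate C3.
Firm B's strategy C4 is strictly dominated by C1 (A: 8>5, B: 4>2, C: 6>5, D: 9>7) and is removed.
For Firm A, A strictly dominates B on the remaining columns (C1: 8>7, C2: 9>1); eliminate B.
Row C is eliminated: A beats it against every remaining column (C1: 8>1, C2: 9>6).
Among the remaining strategies, none is strictly dominated by another pure strategy of the same player, so the elimination stops.
Surviving strategies — Firm A: {A, D}; Firm B: {C1, C2}.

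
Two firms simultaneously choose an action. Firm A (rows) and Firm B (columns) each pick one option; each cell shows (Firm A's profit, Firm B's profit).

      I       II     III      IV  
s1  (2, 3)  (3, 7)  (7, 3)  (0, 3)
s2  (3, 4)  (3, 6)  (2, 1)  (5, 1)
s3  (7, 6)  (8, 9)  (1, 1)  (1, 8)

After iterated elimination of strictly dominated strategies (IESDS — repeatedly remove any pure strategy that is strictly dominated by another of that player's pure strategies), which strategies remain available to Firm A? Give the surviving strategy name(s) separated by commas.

Firm B's strategy I is strictly dominated by II (s1: 7>3, s2: 6>4, s3: 9>6) and is removed.
For Firm B, II strictly dominates III on the remaining rows (s1: 7>3, s2: 6>1, s3: 9>1); eliminate III.
Row s1 is eliminated: s3 beats it against every remaining column (II: 8>3, IV: 1>0).
Column IV is eliminated: II beats it against every remaining row (s2: 6>1, s3: 9>8).
For Firm A, s3 strictly dominates s2 on the remaining columns (II: 8>3); eliminate s2.
Among the remaining strategies, none is strictly dominated by another pure strategy of the same player, so the elimination stops.
Surviving strategies — Firm A: {s3}; Firm B: {II}.

s3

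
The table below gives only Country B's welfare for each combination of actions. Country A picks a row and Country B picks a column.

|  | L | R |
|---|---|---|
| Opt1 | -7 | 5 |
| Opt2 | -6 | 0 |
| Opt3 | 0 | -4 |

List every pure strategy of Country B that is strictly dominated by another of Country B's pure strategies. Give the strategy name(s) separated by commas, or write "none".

none

L is not dominated — it holds its own against R at Opt3 (0>-4).
Nothing dominates R: L at Opt1 (5>-7).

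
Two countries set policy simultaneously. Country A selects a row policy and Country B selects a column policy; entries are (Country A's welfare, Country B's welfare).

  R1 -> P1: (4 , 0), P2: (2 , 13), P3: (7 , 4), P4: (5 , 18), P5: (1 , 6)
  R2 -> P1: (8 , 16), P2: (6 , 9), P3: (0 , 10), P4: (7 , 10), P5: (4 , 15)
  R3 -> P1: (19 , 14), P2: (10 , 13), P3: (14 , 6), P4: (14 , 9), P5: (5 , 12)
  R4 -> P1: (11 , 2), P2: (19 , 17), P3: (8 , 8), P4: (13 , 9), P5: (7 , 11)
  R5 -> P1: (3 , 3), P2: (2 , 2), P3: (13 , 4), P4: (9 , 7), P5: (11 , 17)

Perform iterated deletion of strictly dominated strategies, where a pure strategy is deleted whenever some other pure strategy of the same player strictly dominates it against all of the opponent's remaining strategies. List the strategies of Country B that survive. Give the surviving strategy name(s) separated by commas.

Country A's strategy R1 is strictly dominated by R3 (P1: 19>4, P2: 10>2, P3: 14>7, P4: 14>5, P5: 5>1) and is removed.
Country A's strategy R2 is strictly dominated by R3 (P1: 19>8, P2: 10>6, P3: 14>0, P4: 14>7, P5: 5>4) and is removed.
For Country B, P4 strictly dominates P3 on the remaining rows (R3: 9>6, R4: 9>8, R5: 7>4); eliminate P3.
For Country B, P5 strictly dominates P4 on the remaining rows (R3: 12>9, R4: 11>9, R5: 17>7); eliminate P4.
Among the remaining strategies, none is strictly dominated by another pure strategy of the same player, so the elimination stops.
Surviving strategies — Country A: {R3, R4, R5}; Country B: {P1, P2, P5}.

P1, P2, P5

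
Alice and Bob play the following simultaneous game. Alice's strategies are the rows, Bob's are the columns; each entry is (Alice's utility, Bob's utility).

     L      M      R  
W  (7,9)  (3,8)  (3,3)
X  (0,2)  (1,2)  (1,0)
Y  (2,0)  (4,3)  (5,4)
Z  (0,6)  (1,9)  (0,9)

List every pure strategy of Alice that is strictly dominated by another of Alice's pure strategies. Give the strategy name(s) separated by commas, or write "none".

W: no other strategy beats it everywhere (X at L (7>0); Y at L (7>2); Z at L (7>0)).
X: dominated, since W does at least as well everywhere (L: 7>0, M: 3>1, R: 3>1).
Nothing dominates Y: W at M (4>3); X at L (2>0); Z at L (2>0).
Z is strictly dominated by W (L: 7>0, M: 3>1, R: 3>0).

X, Z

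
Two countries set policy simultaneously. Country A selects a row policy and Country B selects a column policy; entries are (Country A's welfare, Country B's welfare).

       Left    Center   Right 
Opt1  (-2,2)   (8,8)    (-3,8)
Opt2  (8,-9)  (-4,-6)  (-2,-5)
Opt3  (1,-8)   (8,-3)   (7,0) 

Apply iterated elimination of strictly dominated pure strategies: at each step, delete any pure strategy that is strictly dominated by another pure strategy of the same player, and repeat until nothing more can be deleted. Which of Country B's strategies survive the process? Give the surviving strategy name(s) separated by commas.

For Country B, Center strictly dominates Left on the remaining rows (Opt1: 8>2, Opt2: -6>-9, Opt3: -3>-8); eliminate Left.
Country A's strategy Opt2 is strictly dominated by Opt3 (Center: 8>-4, Right: 7>-2) and is removed.
Among the remaining strategies, none is strictly dominated by another pure strategy of the same player, so the elimination stops.
Surviving strategies — Country A: {Opt1, Opt3}; Country B: {Center, Right}.

Center, Right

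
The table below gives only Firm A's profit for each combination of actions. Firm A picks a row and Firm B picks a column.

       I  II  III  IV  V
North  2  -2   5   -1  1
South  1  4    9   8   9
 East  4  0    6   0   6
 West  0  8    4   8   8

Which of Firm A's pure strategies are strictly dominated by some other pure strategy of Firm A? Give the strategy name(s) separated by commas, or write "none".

North is strictly dominated by East (I: 4>2, II: 0>-2, III: 6>5, IV: 0>-1, V: 6>1).
Nothing dominates South: North at II (4>-2); East at II (4>0); West at I (1>0).
East is not dominated — it holds its own against North at I (4>2); South at I (4>1); West at I (4>0).
West is not dominated — it holds its own against North at II (8>-2); South at II (8>4); East at II (8>0).

North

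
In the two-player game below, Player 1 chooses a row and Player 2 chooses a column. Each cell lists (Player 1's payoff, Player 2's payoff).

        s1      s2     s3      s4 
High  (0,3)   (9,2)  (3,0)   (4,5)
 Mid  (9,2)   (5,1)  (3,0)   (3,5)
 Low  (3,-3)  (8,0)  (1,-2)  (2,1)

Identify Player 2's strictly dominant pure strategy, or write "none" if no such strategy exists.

s4

s4 vs s1: High: 5>3, Mid: 5>2, Low: 1>-3.
s4 vs s2: High: 5>2, Mid: 5>1, Low: 1>0.
s4 vs s3: High: 5>0, Mid: 5>0, Low: 1>-2.
s4 strictly beats every other strategy against every opponent action, so it is strictly dominant.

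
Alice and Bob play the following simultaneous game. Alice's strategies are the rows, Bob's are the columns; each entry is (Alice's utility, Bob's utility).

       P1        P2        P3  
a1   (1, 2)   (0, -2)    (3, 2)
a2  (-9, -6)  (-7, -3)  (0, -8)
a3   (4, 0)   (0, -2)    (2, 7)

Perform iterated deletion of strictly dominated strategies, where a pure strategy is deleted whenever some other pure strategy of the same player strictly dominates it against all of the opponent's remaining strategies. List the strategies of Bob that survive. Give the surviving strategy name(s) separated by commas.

P1, P3

For Alice, a1 strictly dominates a2 on the remaining columns (P1: 1>-9, P2: 0>-7, P3: 3>0); eliminate a2.
Bob's strategy P2 is strictly dominated by P1 (a1: 2>-2, a3: 0>-2) and is removed.
Among the remaining strategies, none is strictly dominated by another pure strategy of the same player, so the elimination stops.
Surviving strategies — Alice: {a1, a3}; Bob: {P1, P3}.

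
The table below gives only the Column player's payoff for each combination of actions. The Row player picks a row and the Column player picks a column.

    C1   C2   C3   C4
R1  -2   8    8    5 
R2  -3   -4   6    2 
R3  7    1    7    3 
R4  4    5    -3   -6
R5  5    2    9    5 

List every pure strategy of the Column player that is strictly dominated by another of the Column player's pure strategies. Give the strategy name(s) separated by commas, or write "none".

C1 is not dominated — it holds its own against C2 at R2 (-3>-4); C3 at R3 (7=7); C4 at R3 (7>3).
Nothing dominates C2: C1 at R1 (8>-2); C3 at R1 (8=8); C4 at R1 (8>5).
Nothing dominates C3: C1 at R1 (8>-2); C2 at R1 (8=8); C4 at R1 (8>5).
C3 strictly dominates C4 — R1: 8>5, R2: 6>2, R3: 7>3, R4: -3>-6, R5: 9>5.

C4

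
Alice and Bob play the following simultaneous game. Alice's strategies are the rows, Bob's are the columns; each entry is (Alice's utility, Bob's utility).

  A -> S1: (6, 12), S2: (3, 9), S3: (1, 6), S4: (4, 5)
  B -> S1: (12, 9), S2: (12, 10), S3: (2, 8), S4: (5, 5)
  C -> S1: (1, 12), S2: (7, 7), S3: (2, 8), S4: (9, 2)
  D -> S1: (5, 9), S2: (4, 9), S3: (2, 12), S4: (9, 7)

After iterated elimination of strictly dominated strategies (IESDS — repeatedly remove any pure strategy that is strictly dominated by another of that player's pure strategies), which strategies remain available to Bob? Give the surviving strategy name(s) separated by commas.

S1, S2, S3

Alice's strategy A is strictly dominated by B (S1: 12>6, S2: 12>3, S3: 2>1, S4: 5>4) and is removed.
Column S4 is eliminated: S1 beats it against every remaining row (B: 9>5, C: 12>2, D: 9>7).
Among the remaining strategies, none is strictly dominated by another pure strategy of the same player, so the elimination stops.
Surviving strategies — Alice: {B, C, D}; Bob: {S1, S2, S3}.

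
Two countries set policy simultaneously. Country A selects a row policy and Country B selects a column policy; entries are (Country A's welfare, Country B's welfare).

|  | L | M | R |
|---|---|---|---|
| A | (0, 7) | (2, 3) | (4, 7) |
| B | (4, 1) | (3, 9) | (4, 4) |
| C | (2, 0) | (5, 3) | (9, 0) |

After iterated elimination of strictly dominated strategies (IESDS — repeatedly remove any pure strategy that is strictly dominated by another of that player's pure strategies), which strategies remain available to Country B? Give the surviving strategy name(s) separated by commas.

For Country A, C strictly dominates A on the remaining columns (L: 2>0, M: 5>2, R: 9>4); eliminate A.
For Country B, M strictly dominates L on the remaining rows (B: 9>1, C: 3>0); eliminate L.
Row B is eliminated: C beats it against every remaining column (M: 5>3, R: 9>4).
Column R is eliminated: M beats it against every remaining row (C: 3>0).
Among the remaining strategies, none is strictly dominated by another pure strategy of the same player, so the elimination stops.
Surviving strategies — Country A: {C}; Country B: {M}.

M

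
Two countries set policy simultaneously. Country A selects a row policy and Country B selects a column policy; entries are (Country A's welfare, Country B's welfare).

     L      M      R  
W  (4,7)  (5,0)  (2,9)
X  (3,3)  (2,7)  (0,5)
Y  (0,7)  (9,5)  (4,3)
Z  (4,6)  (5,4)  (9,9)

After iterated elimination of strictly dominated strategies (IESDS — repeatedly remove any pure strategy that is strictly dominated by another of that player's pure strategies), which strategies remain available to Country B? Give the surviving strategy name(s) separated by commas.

For Country A, W strictly dominates X on the remaining columns (L: 4>3, M: 5>2, R: 2>0); eliminate X.
For Country B, L strictly dominates M on the remaining rows (W: 7>0, Y: 7>5, Z: 6>4); eliminate M.
Country A's strategy Y is strictly dominated by Z (L: 4>0, R: 9>4) and is removed.
Country B's strategy L is strictly dominated by R (W: 9>7, Z: 9>6) and is removed.
Country A's strategy W is strictly dominated by Z (R: 9>2) and is removed.
Among the remaining strategies, none is strictly dominated by another pure strategy of the same player, so the elimination stops.
Surviving strategies — Country A: {Z}; Country B: {R}.

R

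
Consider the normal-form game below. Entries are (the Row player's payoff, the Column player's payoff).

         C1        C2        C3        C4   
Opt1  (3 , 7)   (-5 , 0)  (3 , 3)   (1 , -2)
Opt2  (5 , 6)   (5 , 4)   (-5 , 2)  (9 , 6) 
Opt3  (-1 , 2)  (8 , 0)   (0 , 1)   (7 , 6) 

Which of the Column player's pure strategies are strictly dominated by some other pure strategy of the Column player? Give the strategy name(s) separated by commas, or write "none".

C1 is not dominated — it holds its own against C2 at Opt1 (7>0); C3 at Opt1 (7>3); C4 at Opt1 (7>-2).
C1 strictly dominates C2 — Opt1: 7>0, Opt2: 6>4, Opt3: 2>0.
C3 is strictly dominated by C1 (Opt1: 7>3, Opt2: 6>2, Opt3: 2>1).
C4 is not dominated — it holds its own against C1 at Opt2 (6=6); C2 at Opt2 (6>4); C3 at Opt2 (6>2).

C2, C3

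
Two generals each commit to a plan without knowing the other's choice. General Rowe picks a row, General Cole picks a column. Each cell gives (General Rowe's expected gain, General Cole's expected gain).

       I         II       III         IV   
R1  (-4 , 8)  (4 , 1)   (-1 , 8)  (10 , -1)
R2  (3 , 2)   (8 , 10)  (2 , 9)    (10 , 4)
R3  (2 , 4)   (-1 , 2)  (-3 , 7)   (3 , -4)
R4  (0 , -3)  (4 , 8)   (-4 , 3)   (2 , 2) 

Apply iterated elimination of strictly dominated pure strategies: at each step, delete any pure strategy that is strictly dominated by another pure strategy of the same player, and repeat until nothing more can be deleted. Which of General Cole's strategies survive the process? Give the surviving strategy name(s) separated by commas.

II

General Rowe's strategy R3 is strictly dominated by R2 (I: 3>2, II: 8>-1, III: 2>-3, IV: 10>3) and is removed.
Row R4 is eliminated: R2 beats it against every remaining column (I: 3>0, II: 8>4, III: 2>-4, IV: 10>2).
Column IV is eliminated: II beats it against every remaining row (R1: 1>-1, R2: 10>4).
General Rowe's strategy R1 is strictly dominated by R2 (I: 3>-4, II: 8>4, III: 2>-1) and is removed.
Column I is eliminated: II beats it against every remaining row (R2: 10>2).
Column III is eliminated: II beats it against every remaining row (R2: 10>9).
Among the remaining strategies, none is strictly dominated by another pure strategy of the same player, so the elimination stops.
Surviving strategies — General Rowe: {R2}; General Cole: {II}.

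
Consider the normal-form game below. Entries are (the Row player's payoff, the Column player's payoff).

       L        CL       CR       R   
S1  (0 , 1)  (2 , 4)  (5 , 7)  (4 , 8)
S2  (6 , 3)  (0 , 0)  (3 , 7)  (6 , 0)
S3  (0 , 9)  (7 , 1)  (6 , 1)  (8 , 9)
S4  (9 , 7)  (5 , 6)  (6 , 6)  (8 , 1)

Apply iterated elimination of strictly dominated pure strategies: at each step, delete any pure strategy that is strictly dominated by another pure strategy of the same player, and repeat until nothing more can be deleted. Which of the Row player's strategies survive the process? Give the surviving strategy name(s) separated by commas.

S3, S4

The Row player's strategy S1 is strictly dominated by S4 (L: 9>0, CL: 5>2, CR: 6>5, R: 8>4) and is removed.
For the Row player, S4 strictly dominates S2 on the remaining columns (L: 9>6, CL: 5>0, CR: 6>3, R: 8>6); eliminate S2.
Column CL is eliminated: L beats it against every remaining row (S3: 9>1, S4: 7>6).
The Column player's strategy CR is strictly dominated by L (S3: 9>1, S4: 7>6) and is removed.
Among the remaining strategies, none is strictly dominated by another pure strategy of the same player, so the elimination stops.
Surviving strategies — the Row player: {S3, S4}; the Column player: {L, R}.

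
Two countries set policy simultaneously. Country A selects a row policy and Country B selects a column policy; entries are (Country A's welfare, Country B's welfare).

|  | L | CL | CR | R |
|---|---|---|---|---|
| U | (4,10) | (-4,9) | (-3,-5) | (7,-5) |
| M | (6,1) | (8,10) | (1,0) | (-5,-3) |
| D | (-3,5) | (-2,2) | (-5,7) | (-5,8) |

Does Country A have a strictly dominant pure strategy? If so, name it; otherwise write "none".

U fails to dominate M at L (4<6).
M fails to dominate U at R (-5<7).
D fails to dominate U at L (-3<4).
No single strategy dominates all the others.

none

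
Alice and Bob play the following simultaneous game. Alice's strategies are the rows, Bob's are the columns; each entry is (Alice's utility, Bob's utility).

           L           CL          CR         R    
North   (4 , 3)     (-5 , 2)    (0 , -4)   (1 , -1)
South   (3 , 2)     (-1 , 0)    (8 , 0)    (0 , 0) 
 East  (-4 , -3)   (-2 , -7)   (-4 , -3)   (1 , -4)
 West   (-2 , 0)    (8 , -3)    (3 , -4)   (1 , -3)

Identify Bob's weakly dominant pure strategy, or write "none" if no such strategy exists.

L vs CL: North: 3>2, South: 2>0, East: -3>-7, West: 0>-3.
L vs CR: North: 3>-4, South: 2>0, East: -3=-3, West: 0>-4.
L vs R: North: 3>-1, South: 2>0, East: -3>-4, West: 0>-3.
L is at least as good as every other strategy against every opponent action, so it is weakly dominant.

L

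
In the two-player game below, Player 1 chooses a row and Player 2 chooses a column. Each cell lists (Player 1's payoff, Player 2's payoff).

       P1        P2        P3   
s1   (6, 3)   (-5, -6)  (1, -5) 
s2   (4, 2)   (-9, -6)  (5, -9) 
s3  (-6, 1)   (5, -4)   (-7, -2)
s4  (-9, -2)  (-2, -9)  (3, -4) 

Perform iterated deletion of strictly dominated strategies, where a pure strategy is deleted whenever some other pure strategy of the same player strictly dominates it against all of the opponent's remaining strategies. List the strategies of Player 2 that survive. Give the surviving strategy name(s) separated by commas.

P1

Column P2 is eliminated: P1 beats it against every remaining row (s1: 3>-6, s2: 2>-6, s3: 1>-4, s4: -2>-9).
Row s3 is eliminated: s1 beats it against every remaining column (P1: 6>-6, P3: 1>-7).
For Player 1, s2 strictly dominates s4 on the remaining columns (P1: 4>-9, P3: 5>3); eliminate s4.
Player 2's strategy P3 is strictly dominated by P1 (s1: 3>-5, s2: 2>-9) and is removed.
Player 1's strategy s2 is strictly dominated by s1 (P1: 6>4) and is removed.
Among the remaining strategies, none is strictly dominated by another pure strategy of the same player, so the elimination stops.
Surviving strategies — Player 1: {s1}; Player 2: {P1}.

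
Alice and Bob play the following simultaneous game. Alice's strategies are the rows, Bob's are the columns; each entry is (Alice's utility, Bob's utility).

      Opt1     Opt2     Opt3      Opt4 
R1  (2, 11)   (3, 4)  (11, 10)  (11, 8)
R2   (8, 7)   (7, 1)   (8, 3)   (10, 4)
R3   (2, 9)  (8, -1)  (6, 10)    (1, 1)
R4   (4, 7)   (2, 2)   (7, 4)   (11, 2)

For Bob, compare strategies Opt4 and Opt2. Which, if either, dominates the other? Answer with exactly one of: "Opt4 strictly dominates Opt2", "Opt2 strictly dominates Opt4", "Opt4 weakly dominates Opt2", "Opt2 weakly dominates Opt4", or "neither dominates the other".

Opt4's payoffs vs Opt2's, by Alice's action — R1: 8>4, R2: 4>1, R3: 1>-1, R4: 2=2.
Opt4 is at least as good everywhere and strictly better somewhere (tied only at R4), so Opt4 weakly but not strictly dominates Opt2.

Opt4 weakly dominates Opt2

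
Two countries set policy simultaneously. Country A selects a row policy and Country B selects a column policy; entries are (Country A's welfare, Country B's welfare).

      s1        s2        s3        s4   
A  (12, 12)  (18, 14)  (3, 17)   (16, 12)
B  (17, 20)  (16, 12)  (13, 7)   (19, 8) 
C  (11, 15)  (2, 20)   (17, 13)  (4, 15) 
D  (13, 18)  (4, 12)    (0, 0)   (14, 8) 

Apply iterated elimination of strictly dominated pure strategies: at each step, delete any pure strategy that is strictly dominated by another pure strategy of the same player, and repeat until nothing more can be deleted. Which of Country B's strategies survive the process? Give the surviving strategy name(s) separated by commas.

Country A's strategy D is strictly dominated by B (s1: 17>13, s2: 16>4, s3: 13>0, s4: 19>14) and is removed.
Column s4 is eliminated: s2 beats it against every remaining row (A: 14>12, B: 12>8, C: 20>15).
Among the remaining strategies, none is strictly dominated by another pure strategy of the same player, so the elimination stops.
Surviving strategies — Country A: {A, B, C}; Country B: {s1, s2, s3}.

s1, s2, s3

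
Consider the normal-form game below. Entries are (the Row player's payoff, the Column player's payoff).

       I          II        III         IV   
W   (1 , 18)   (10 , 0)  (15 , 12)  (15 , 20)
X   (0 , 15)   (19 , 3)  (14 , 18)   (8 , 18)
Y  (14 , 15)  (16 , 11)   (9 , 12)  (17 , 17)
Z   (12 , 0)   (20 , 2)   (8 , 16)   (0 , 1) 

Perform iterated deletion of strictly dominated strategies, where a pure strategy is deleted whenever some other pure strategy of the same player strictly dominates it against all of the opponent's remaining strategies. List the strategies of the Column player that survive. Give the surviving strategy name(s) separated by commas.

Column I is eliminated: IV beats it against every remaining row (W: 20>18, X: 18>15, Y: 17>15, Z: 1>0).
The Column player's strategy II is strictly dominated by III (W: 12>0, X: 18>3, Y: 12>11, Z: 16>2) and is removed.
The Row player's strategy X is strictly dominated by W (III: 15>14, IV: 15>8) and is removed.
For the Row player, W strictly dominates Z on the remaining columns (III: 15>8, IV: 15>0); eliminate Z.
Column III is eliminated: IV beats it against every remaining row (W: 20>12, Y: 17>12).
For the Row player, Y strictly dominates W on the remaining columns (IV: 17>15); eliminate W.
Among the remaining strategies, none is strictly dominated by another pure strategy of the same player, so the elimination stops.
Surviving strategies — the Row player: {Y}; the Column player: {IV}.

IV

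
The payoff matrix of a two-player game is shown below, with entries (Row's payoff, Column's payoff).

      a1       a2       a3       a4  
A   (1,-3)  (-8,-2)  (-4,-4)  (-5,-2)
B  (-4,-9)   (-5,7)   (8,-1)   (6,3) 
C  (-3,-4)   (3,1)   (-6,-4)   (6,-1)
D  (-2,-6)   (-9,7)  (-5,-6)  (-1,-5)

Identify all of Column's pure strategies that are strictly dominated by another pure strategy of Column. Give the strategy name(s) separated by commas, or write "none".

a1, a3

a1: dominated, since a2 does at least as well everywhere (A: -2>-3, B: 7>-9, C: 1>-4, D: 7>-6).
a2 is not dominated — it holds its own against a1 at A (-2>-3); a3 at A (-2>-4); a4 at A (-2=-2).
a2 strictly dominates a3 — A: -2>-4, B: 7>-1, C: 1>-4, D: 7>-6.
Nothing dominates a4: a1 at A (-2>-3); a2 at A (-2=-2); a3 at A (-2>-4).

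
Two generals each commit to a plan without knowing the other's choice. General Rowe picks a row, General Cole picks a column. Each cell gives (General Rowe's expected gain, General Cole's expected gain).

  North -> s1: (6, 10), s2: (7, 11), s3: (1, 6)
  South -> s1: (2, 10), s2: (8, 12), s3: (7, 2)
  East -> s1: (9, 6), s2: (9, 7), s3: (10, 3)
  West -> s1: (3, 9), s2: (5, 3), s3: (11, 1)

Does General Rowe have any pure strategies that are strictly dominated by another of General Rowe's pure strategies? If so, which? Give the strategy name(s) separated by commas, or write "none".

East strictly dominates North — s1: 9>6, s2: 9>7, s3: 10>1.
East strictly dominates South — s1: 9>2, s2: 9>8, s3: 10>7.
Nothing dominates East: North at s1 (9>6); South at s1 (9>2); West at s1 (9>3).
West is not dominated — it holds its own against North at s3 (11>1); South at s1 (3>2); East at s3 (11>10).

North, South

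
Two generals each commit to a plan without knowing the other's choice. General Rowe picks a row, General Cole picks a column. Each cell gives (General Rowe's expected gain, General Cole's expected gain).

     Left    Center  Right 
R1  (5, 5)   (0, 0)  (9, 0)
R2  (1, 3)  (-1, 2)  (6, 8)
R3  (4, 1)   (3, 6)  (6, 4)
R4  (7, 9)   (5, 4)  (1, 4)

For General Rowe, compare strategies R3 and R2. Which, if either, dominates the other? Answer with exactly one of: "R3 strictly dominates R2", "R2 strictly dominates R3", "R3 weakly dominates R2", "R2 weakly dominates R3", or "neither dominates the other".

Compare R3 to R2 across every action of General Cole: Left: 4>1, Center: 3>-1, Right: 6=6.
R3 is at least as good everywhere and strictly better somewhere (tied only at Right), so R3 weakly but not strictly dominates R2.

R3 weakly dominates R2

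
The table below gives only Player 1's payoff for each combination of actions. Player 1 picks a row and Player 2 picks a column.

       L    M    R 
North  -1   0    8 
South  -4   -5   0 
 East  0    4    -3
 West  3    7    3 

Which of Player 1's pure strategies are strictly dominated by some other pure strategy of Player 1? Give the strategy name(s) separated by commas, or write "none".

North: no other strategy beats it everywhere (South at L (-1>-4); East at R (8>-3); West at R (8>3)).
South is strictly dominated by North (L: -1>-4, M: 0>-5, R: 8>0).
East is strictly dominated by West (L: 3>0, M: 7>4, R: 3>-3).
West is not dominated — it holds its own against North at L (3>-1); South at L (3>-4); East at L (3>0).

South, East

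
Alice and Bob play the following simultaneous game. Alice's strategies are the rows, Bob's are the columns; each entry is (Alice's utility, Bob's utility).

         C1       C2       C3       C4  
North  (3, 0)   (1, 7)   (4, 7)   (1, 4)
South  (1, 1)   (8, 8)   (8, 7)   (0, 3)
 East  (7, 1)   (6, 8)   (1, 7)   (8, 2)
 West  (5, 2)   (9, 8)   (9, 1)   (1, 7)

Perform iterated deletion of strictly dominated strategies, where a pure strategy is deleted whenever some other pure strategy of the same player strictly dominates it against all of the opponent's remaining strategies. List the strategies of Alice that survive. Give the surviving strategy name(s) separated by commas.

Row South is eliminated: West beats it against every remaining column (C1: 5>1, C2: 9>8, C3: 9>8, C4: 1>0).
Column C1 is eliminated: C2 beats it against every remaining row (North: 7>0, East: 8>1, West: 8>2).
Column C4 is eliminated: C2 beats it against every remaining row (North: 7>4, East: 8>2, West: 8>7).
Alice's strategy North is strictly dominated by West (C2: 9>1, C3: 9>4) and is removed.
Row East is eliminated: West beats it against every remaining column (C2: 9>6, C3: 9>1).
For Bob, C2 strictly dominates C3 on the remaining rows (West: 8>1); eliminate C3.
Among the remaining strategies, none is strictly dominated by another pure strategy of the same player, so the elimination stops.
Surviving strategies — Alice: {West}; Bob: {C2}.

West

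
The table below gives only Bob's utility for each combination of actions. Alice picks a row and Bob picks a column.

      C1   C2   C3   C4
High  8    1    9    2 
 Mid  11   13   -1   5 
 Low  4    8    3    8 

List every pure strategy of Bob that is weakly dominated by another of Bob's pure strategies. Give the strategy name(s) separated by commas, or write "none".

none

Nothing dominates C1: C2 at High (8>1); C3 at Mid (11>-1); C4 at High (8>2).
C2: no other strategy beats it everywhere (C1 at Mid (13>11); C3 at Mid (13>-1); C4 at Mid (13>5)).
Nothing dominates C3: C1 at High (9>8); C2 at High (9>1); C4 at High (9>2).
C4: no other strategy beats it everywhere (C1 at Low (8>4); C2 at High (2>1); C3 at Mid (5>-1)).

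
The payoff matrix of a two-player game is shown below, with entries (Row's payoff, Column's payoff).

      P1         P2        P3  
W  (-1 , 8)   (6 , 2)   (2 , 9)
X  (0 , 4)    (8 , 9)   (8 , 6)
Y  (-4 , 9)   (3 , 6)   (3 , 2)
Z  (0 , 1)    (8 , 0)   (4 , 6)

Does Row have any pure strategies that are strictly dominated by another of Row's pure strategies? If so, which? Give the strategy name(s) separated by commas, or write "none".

W is strictly dominated by X (P1: 0>-1, P2: 8>6, P3: 8>2).
X is not dominated — it holds its own against W at P1 (0>-1); Y at P1 (0>-4); Z at P1 (0=0).
Y: dominated, since X does at least as well everywhere (P1: 0>-4, P2: 8>3, P3: 8>3).
Z is not dominated — it holds its own against W at P1 (0>-1); X at P1 (0=0); Y at P1 (0>-4).

W, Y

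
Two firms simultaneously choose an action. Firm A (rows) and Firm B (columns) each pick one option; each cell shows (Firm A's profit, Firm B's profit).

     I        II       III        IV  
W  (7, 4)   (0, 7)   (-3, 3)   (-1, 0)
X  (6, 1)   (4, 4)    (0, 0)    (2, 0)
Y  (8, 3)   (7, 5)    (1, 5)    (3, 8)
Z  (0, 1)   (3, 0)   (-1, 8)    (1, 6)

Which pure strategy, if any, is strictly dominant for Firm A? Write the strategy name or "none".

Y vs W: I: 8>7, II: 7>0, III: 1>-3, IV: 3>-1.
Y vs X: I: 8>6, II: 7>4, III: 1>0, IV: 3>2.
Y vs Z: I: 8>0, II: 7>3, III: 1>-1, IV: 3>1.
Y strictly beats every other strategy against every opponent action, so it is strictly dominant.

Y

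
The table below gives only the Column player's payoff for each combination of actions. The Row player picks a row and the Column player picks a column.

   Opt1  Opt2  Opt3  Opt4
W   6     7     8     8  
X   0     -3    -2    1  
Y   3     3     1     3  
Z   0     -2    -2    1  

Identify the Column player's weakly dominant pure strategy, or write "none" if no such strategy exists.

Opt4

Opt4 vs Opt1: W: 8>6, X: 1>0, Y: 3=3, Z: 1>0.
Opt4 vs Opt2: W: 8>7, X: 1>-3, Y: 3=3, Z: 1>-2.
Opt4 vs Opt3: W: 8=8, X: 1>-2, Y: 3>1, Z: 1>-2.
Opt4 is at least as good as every other strategy against every opponent action, so it is weakly dominant.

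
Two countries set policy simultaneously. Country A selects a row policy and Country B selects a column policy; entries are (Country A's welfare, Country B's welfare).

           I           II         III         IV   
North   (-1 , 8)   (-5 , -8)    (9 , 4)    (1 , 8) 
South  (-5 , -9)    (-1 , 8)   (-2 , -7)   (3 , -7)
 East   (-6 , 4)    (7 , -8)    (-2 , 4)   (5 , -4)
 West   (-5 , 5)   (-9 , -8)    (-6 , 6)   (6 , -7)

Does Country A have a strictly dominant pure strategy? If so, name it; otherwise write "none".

North fails to dominate South at II (-5<-1).
South fails to dominate North at I (-5<-1).
East fails to dominate North at I (-6<-1).
West fails to dominate North at I (-5<-1).
No single strategy dominates all the others.

none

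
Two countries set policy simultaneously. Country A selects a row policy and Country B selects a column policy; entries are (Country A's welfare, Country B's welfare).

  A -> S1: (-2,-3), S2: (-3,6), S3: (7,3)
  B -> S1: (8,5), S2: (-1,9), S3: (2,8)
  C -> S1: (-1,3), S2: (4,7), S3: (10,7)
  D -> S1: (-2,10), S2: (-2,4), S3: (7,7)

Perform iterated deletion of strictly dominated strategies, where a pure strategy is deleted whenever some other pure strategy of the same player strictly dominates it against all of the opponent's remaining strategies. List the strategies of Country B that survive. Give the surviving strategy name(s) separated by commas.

Country A's strategy A is strictly dominated by C (S1: -1>-2, S2: 4>-3, S3: 10>7) and is removed.
For Country A, C strictly dominates D on the remaining columns (S1: -1>-2, S2: 4>-2, S3: 10>7); eliminate D.
Column S1 is eliminated: S2 beats it against every remaining row (B: 9>5, C: 7>3).
Country A's strategy B is strictly dominated by C (S2: 4>-1, S3: 10>2) and is removed.
Among the remaining strategies, none is strictly dominated by another pure strategy of the same player, so the elimination stops.
Surviving strategies — Country A: {C}; Country B: {S2, S3}.

S2, S3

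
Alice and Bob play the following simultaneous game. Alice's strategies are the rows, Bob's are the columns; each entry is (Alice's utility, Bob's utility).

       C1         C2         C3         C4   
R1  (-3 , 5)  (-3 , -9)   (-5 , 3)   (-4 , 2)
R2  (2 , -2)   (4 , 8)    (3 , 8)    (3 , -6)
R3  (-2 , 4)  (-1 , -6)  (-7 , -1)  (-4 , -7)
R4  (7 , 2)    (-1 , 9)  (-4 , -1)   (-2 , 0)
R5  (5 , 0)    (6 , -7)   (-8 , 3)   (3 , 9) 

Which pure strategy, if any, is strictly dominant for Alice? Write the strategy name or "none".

none

R1 fails to dominate R2 at C1 (-3<2).
R2 fails to dominate R4 at C1 (2<7).
R3 fails to dominate R1 at C3 (-7<-5).
R4 fails to dominate R2 at C2 (-1<4).
R5 fails to dominate R1 at C3 (-8<-5).
No single strategy dominates all the others.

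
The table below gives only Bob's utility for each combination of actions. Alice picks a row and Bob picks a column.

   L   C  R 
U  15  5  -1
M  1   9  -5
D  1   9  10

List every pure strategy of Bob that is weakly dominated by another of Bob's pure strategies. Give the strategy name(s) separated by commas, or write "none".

L: no other strategy beats it everywhere (C at U (15>5); R at U (15>-1)).
Nothing dominates C: L at M (9>1); R at U (5>-1).
Nothing dominates R: L at D (10>1); C at D (10>9).

none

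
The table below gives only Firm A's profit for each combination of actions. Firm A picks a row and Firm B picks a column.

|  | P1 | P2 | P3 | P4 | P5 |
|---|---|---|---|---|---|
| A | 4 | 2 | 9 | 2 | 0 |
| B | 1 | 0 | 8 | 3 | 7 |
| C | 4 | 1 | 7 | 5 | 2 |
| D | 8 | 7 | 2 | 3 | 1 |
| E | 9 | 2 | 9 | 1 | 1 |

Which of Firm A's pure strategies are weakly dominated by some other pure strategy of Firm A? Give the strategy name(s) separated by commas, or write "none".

none

A is not dominated — it holds its own against B at P1 (4>1); C at P2 (2>1); D at P3 (9>2); E at P4 (2>1).
B is not dominated — it holds its own against A at P4 (3>2); C at P3 (8>7); D at P3 (8>2); E at P4 (3>1).
C: no other strategy beats it everywhere (A at P4 (5>2); B at P1 (4>1); D at P3 (7>2); E at P4 (5>1)).
Nothing dominates D: A at P1 (8>4); B at P1 (8>1); C at P1 (8>4); E at P2 (7>2).
E: no other strategy beats it everywhere (A at P1 (9>4); B at P1 (9>1); C at P1 (9>4); D at P1 (9>8)).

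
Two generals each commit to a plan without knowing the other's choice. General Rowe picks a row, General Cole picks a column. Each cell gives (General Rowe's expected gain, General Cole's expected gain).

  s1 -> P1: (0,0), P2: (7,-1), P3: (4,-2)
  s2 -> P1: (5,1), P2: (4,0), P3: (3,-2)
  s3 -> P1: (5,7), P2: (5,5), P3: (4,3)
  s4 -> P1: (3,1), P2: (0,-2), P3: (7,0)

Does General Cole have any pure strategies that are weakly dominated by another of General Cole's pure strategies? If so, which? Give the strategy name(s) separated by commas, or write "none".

P1: no other strategy beats it everywhere (P2 at s1 (0>-1); P3 at s1 (0>-2)).
P2 is weakly dominated by P1 (s1: 0>-1, s2: 1>0, s3: 7>5, s4: 1>-2).
P3: dominated, since P1 does at least as well everywhere (s1: 0>-2, s2: 1>-2, s3: 7>3, s4: 1>0).

P2, P3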